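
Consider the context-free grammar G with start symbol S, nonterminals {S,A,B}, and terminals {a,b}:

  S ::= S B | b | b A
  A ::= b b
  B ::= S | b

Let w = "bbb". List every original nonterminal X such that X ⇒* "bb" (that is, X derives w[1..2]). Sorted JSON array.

Convert to CNF:
  S -> S B | T0 A | b
  A -> T0 T0
  B -> S B | T0 A | b
  T0 -> b

CYK table (by increasing span), restricted to cells inside w[1..2]:
  cell(1,1) b: {B,S,T0}  orig:{B,S}
  cell(2,2) b: {B,S,T0}  orig:{B,S}
  cell(1,2) bb: {A,B,S}

Original NTs in T[1,2] deriving "bb": ["A", "B", "S"]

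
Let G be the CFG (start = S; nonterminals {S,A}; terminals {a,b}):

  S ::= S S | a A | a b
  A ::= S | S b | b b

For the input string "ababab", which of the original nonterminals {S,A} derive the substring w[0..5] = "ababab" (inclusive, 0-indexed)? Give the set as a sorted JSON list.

Convert to CNF:
  S -> S S | T1 A | T1 T0
  A -> S S | S T0 | T0 T0 | T1 A | T1 T0
  T0 -> b
  T1 -> a

CYK table (by increasing span) (cells [i..j] with 0 ≤ i ≤ j ≤ 5 only):
  T[0,0] 'a' = {T1}  orig:{}
  T[1,1] 'b' = {T0}  orig:{}
  T[2,2] 'a' = {T1}  orig:{}
  T[3,3] 'b' = {T0}  orig:{}
  T[4,4] 'a' = {T1}  orig:{}
  T[5,5] 'b' = {T0}  orig:{}
  T[0,1] 'ab' = {A,S}
  T[1,2] 'ba' = ∅
  T[2,3] 'ab' = {A,S}
  T[3,4] 'ba' = ∅
  T[4,5] 'ab' = {A,S}
  T[0,2] 'aba' = ∅
  T[1,3] 'bab' = ∅
  T[2,4] 'aba' = ∅
  T[3,5] 'bab' = ∅
  T[0,3] 'abab' = {A,S}
  T[1,4] 'baba' = ∅
  T[2,5] 'abab' = {A,S}
  T[0,4] 'ababa' = ∅
  T[1,5] 'babab' = ∅
  T[0,5] 'ababab' = {A,S}

Original NTs in T[0,5] deriving "ababab": ["A", "S"]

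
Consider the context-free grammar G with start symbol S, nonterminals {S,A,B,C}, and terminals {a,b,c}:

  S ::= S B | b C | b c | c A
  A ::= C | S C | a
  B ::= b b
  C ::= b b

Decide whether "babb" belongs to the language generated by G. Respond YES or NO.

CNF form of G:
  S -> S B | T0 C | T0 T1 | T1 A
  A -> S C | T0 T0 | a
  B -> T0 T0
  C -> T0 T0
  T0 -> b
  T1 -> c

CYK table (by increasing span):
  T[0,0] 'b' = {T0}  orig:{}
  T[1,1] 'a' = {A}
  T[2,2] 'b' = {T0}  orig:{}
  T[3,3] 'b' = {T0}  orig:{}
  T[0,1] 'ba' = ∅
  T[1,2] 'ab' = ∅
  T[2,3] 'bb' = {A,B,C}
  T[0,2] 'bab' = ∅
  T[1,3] 'abb' = ∅
  T[0,3] 'babb' = ∅

S ∉ T[0,3] ⇒ NO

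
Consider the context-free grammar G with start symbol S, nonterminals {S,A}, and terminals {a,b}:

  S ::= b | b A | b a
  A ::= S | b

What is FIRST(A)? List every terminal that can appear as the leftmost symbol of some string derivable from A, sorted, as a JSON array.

FIRST iteration:
[1]
  A via A→b: +{b}
  S via S→b: +{b}
  S: {b}  A: {b}
[2] — fixpoint
  S: {b}  A: {b}

FIRST(A) = ["b"]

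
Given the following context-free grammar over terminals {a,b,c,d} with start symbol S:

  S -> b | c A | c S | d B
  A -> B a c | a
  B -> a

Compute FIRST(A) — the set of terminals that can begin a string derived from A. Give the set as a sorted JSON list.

FIRST sets, iterate to fixpoint:
[1]
  A via A→a: +{a}
  B via B→a: +{a}
  S via S→b: +{b}
  S via S→c A: +{c}
  S via S→d B: +{d}
  S: {b,c,d}  A: {a}  B: {a}
[2] (no change)
  S: {b,c,d}  A: {a}  B: {a}

FIRST(A) = ["a"]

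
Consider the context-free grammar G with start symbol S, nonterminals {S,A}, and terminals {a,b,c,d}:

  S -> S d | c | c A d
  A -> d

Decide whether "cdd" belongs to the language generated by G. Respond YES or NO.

Convert to CNF:
  S -> S T0 | T1 X2 | c
  A -> d
  T0 -> d
  T1 -> c
  X2 -> A T0

CYK table (by increasing span):
  [0..0]={S,T1}  "c"  orig:{S}
  [1..1]={A,T0}  "d"  orig:{A}
  [2..2]={A,T0}  "d"  orig:{A}
  [0..1]={S}  "cd"
  [1..2]={X2}  "dd"  orig:{}
  [0..2]={S}  "cdd"

S ∈ T[0,2] ⇒ YES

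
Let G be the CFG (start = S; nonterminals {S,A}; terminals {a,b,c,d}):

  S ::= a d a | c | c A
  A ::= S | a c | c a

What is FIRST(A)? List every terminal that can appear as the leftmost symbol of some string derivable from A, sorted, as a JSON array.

FIRST sets, iterate to fixpoint:
iter 1:
  A via A→a c: +{a}
  A via A→c a: +{c}
  S via S→a d a: +{a}
  S via S→c: +{c}
  FIRST(S)={a,c}  FIRST(A)={a,c}
iter 2: (no change)
  FIRST(S)={a,c}  FIRST(A)={a,c}

FIRST(A) = ["a", "c"]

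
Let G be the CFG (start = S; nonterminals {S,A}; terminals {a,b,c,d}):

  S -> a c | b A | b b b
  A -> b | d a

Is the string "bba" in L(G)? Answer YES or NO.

CNF form of G:
  S -> T1 T2 | T3 A | T3 X4
  A -> T0 T1 | b
  T0 -> d
  T1 -> a
  T2 -> c
  T3 -> b
  X4 -> T3 T3

CYK table (by increasing span):
  cell(0,0) b: {A,T3}  orig:{A}
  cell(1,1) b: {A,T3}  orig:{A}
  cell(2,2) a: {T1}  orig:{}
  cell(0,1) bb: {S,X4}  orig:{S}
  cell(1,2) ba: ∅
  cell(0,2) bba: ∅

S ∉ T[0,2] ⇒ NO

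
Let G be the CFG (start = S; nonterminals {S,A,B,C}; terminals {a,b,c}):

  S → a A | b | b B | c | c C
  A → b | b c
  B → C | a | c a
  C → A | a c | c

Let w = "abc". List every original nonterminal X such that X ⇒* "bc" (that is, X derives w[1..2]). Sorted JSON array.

Convert to CNF:
  S -> T0 B | T1 C | T2 A | b | c
  A -> T0 T1 | b
  B -> T0 T1 | T1 T2 | T2 T1 | a | b | c
  C -> T0 T1 | T2 T1 | b | c
  T0 -> b
  T1 -> c
  T2 -> a

Fill CYK table bottom-up (cells [i..j] with 1 ≤ i ≤ j ≤ 2 only):
  T[1,1] 'b' = {A,B,C,S,T0}  orig:{A,B,C,S}
  T[2,2] 'c' = {B,C,S,T1}  orig:{B,C,S}
  T[1,2] 'bc' = {A,B,C,S}

Original NTs in T[1,2] deriving "bc": ["A", "B", "C", "S"]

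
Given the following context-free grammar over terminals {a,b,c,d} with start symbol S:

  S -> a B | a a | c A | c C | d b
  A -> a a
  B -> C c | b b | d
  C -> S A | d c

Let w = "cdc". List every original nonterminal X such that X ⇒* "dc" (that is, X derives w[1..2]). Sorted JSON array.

Convert to CNF:
  S -> T0 B | T0 T0 | T1 A | T1 C | T3 T2
  A -> T0 T0
  B -> C T1 | T2 T2 | d
  C -> S A | T3 T1
  T0 -> a
  T1 -> c
  T2 -> b
  T3 -> d

CYK fill (cells [i..j] with 1 ≤ i ≤ j ≤ 2 only):
  T[1,1] 'd' = {B,T3}  orig:{B}
  T[2,2] 'c' = {T1}  orig:{}
  T[1,2] 'dc' = {C}

Original NTs in T[1,2] deriving "dc": ["C"]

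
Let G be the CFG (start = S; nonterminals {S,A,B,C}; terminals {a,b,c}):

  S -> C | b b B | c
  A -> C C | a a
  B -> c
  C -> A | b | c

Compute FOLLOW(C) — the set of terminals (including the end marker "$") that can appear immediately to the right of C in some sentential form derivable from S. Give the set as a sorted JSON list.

Compute FIRST by fixpoint:
iter 1:
  A via A→a a: +{a}
  B via B→c: +{c}
  C via C→A: +{a}
  C via C→b: +{b}
  C via C→c: +{c}
  S via S→C: +{a,b,c}
  FIRST[S]={a,b,c}  FIRST[A]={a}  FIRST[B]={c}  FIRST[C]={a,b,c}
iter 2:
  A via A→C C: +{b,c}
  FIRST[S]={a,b,c}  FIRST[A]={a,b,c}  FIRST[B]={c}  FIRST[C]={a,b,c}
iter 3: — fixpoint
  FIRST[S]={a,b,c}  FIRST[A]={a,b,c}  FIRST[B]={c}  FIRST[C]={a,b,c}

FOLLOW iteration:
FOLLOW(S) := {$}
[1]
  A→C C: FOLLOW(C) ⊇ FIRST(C) = {a,b,c}; new: +{a,b,c}
  C→A: FOLLOW(A) ⊇ FOLLOW(C) ⊇ {a,b,c}; new: +{a,b,c}
  S→C: FOLLOW(C) ⊇ FOLLOW(S) ⊇ {$}; new: +{$}
  S→b b B: FOLLOW(B) ⊇ FOLLOW(S) ⊇ {$}; new: +{$}
  FOLLOW[S]={$}  FOLLOW[A]={a,b,c}  FOLLOW[B]={$}  FOLLOW[C]={$,a,b,c}
[2]
  C→A: FOLLOW(A) ⊇ FOLLOW(C) ⊇ {$,a,b,c}; new: +{$}
  FOLLOW[S]={$}  FOLLOW[A]={$,a,b,c}  FOLLOW[B]={$}  FOLLOW[C]={$,a,b,c}
[3] (no change)
  FOLLOW[S]={$}  FOLLOW[A]={$,a,b,c}  FOLLOW[B]={$}  FOLLOW[C]={$,a,b,c}

FOLLOW(C) = ["$", "a", "b", "c"]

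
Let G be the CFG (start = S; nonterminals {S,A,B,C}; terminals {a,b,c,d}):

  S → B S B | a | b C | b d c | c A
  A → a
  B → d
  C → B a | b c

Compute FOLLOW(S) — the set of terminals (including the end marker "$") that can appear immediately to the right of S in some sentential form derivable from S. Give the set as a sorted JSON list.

FIRST sets, iterate to fixpoint:
[1]
  A via A→a: +{a}
  B via B→d: +{d}
  C via C→B a: +{d}
  C via C→b c: +{b}
  S via S→B S B: +{d}
  S via S→a: +{a}
  S via S→b C: +{b}
  S via S→c A: +{c}
  S: {a,b,c,d}  A: {a}  B: {d}  C: {b,d}
[2] done
  S: {a,b,c,d}  A: {a}  B: {d}  C: {b,d}

FOLLOW sets:
FOLLOW(S) := {$}
round 1:
  C→B a: FOLLOW(B) ⊇ FIRST(a) = {a}; new: +{a}
  S→B S B: FOLLOW(B) ⊇ FIRST(S) = {a,b,c,d}; new: +{b,c,d}
  S→B S B: FOLLOW(S) ⊇ FIRST(B) = {d}; new: +{d}
  S→B S B: FOLLOW(B) ⊇ FOLLOW(S) ⊇ {$,d}; new: +{$}
  S→b C: FOLLOW(C) ⊇ FOLLOW(S) ⊇ {$,d}; new: +{$,d}
  S→c A: FOLLOW(A) ⊇ FOLLOW(S) ⊇ {$,d}; new: +{$,d}
  S: {$,d}  A: {$,d}  B: {$,a,b,c,d}  C: {$,d}
round 2: (stable)
  S: {$,d}  A: {$,d}  B: {$,a,b,c,d}  C: {$,d}

FOLLOW(S) = ["$", "d"]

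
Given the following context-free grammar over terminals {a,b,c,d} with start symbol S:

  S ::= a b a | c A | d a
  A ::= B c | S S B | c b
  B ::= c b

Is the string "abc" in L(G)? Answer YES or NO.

CNF form of G:
  S -> T0 A | T2 X5 | T3 T2
  A -> B T0 | S X4 | T0 T1
  B -> T0 T1
  T0 -> c
  T1 -> b
  T2 -> a
  T3 -> d
  X4 -> S B
  X5 -> T1 T2

CYK table (by increasing span):
  T[0,0] 'a' = {T2}  orig:{}
  T[1,1] 'b' = {T1}  orig:{}
  T[2,2] 'c' = {T0}  orig:{}
  T[0,1] 'ab' = ∅
  T[1,2] 'bc' = ∅
  T[0,2] 'abc' = ∅

S ∉ T[0,2] ⇒ NO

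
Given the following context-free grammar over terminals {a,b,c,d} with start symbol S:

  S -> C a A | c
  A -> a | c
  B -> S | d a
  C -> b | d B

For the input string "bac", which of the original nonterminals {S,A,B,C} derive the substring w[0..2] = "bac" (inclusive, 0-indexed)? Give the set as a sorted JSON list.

CNF form of G:
  S -> C X3 | c
  A -> a | c
  B -> C X2 | T1 T0 | c
  C -> T1 B | b
  T0 -> a
  T1 -> d
  X2 -> T0 A
  X3 -> T0 A

CYK fill (cells [i..j] with 0 ≤ i ≤ j ≤ 2 only):
  T[0,0] 'b' = {C}
  T[1,1] 'a' = {A,T0}  orig:{A}
  T[2,2] 'c' = {A,B,S}
  T[0,1] 'ba' = ∅
  T[1,2] 'ac' = {X2,X3}  orig:{}
  T[0,2] 'bac' = {B,S}

Original NTs in T[0,2] deriving "bac": ["B", "S"]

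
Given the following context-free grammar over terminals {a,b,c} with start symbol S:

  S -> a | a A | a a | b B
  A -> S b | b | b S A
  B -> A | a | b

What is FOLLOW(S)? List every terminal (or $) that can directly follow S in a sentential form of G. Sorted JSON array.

Compute FIRST by fixpoint:
iter 1:
  A via A→b: +{b}
  B via B→A: +{b}
  B via B→a: +{a}
  S via S→a: +{a}
  S via S→b B: +{b}
  S: {a,b}  A: {b}  B: {a,b}
iter 2:
  A via A→S b: +{a}
  S: {a,b}  A: {a,b}  B: {a,b}
iter 3: done
  S: {a,b}  A: {a,b}  B: {a,b}

FOLLOW sets:
FOLLOW(S) := {$}
[1]
  A→S b: FOLLOW(S) ⊇ FIRST(b) = {b}; new: +{b}
  A→b S A: FOLLOW(S) ⊇ FIRST(A) = {a,b}; new: +{a}
  S→a A: FOLLOW(A) ⊇ FOLLOW(S) ⊇ {$,a,b}; new: +{$,a,b}
  S→b B: FOLLOW(B) ⊇ FOLLOW(S) ⊇ {$,a,b}; new: +{$,a,b}
  S: {$,a,b}  A: {$,a,b}  B: {$,a,b}
[2] done
  S: {$,a,b}  A: {$,a,b}  B: {$,a,b}

FOLLOW(S) = ["$", "a", "b"]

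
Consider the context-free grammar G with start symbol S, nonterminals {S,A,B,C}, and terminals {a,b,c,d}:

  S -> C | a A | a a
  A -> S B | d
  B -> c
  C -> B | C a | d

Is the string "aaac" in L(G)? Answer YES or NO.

CNF form of G:
  S -> C T0 | T0 A | T0 T0 | c | d
  A -> S B | d
  B -> c
  C -> C T0 | c | d
  T0 -> a

CYK table (by increasing span):
  T[0,0] 'a' = {T0}  orig:{}
  T[1,1] 'a' = {T0}  orig:{}
  T[2,2] 'a' = {T0}  orig:{}
  T[3,3] 'c' = {B,C,S}
  T[0,1] 'aa' = {S}
  T[1,2] 'aa' = {S}
  T[2,3] 'ac' = ∅
  T[0,2] 'aaa' = ∅
  T[1,3] 'aac' = {A}
  T[0,3] 'aaac' = {S}

S ∈ T[0,3] ⇒ YES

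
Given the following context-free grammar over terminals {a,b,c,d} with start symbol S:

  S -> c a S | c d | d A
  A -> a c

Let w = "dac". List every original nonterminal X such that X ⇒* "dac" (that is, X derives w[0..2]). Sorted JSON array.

CNF form of G:
  S -> T1 T2 | T1 X3 | T2 A
  A -> T0 T1
  T0 -> a
  T1 -> c
  T2 -> d
  X3 -> T0 S

CYK table (by increasing span) — only the sub-triangle for w[0..2]:
  [0..0]={T2}  "d"  orig:{}
  [1..1]={T0}  "a"  orig:{}
  [2..2]={T1}  "c"  orig:{}
  [0..1]=∅  "da"
  [1..2]={A}  "ac"
  [0..2]={S}  "dac"

Original NTs in T[0,2] deriving "dac": ["S"]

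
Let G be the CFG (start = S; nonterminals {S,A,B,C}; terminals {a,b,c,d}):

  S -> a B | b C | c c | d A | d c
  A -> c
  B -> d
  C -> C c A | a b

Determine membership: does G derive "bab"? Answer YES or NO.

CNF form of G:
  S -> T0 T0 | T1 B | T2 C | T3 A | T3 T0
  A -> c
  B -> d
  C -> C X4 | T1 T2
  T0 -> c
  T1 -> a
  T2 -> b
  T3 -> d
  X4 -> T0 A

Fill CYK table bottom-up:
  T[0,0] 'b' = {T2}  orig:{}
  T[1,1] 'a' = {T1}  orig:{}
  T[2,2] 'b' = {T2}  orig:{}
  T[0,1] 'ba' = ∅
  T[1,2] 'ab' = {C}
  T[0,2] 'bab' = {S}

S ∈ T[0,2] ⇒ YES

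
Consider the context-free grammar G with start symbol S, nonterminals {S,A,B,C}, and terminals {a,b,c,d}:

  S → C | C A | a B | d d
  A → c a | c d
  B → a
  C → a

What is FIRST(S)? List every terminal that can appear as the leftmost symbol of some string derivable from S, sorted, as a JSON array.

FIRST iteration:
round 1:
  A via A→c a: +{c}
  B via B→a: +{a}
  C via C→a: +{a}
  S via S→C: +{a}
  S via S→d d: +{d}
  FIRST[S]={a,d}  FIRST[A]={c}  FIRST[B]={a}  FIRST[C]={a}
round 2: done
  FIRST[S]={a,d}  FIRST[A]={c}  FIRST[B]={a}  FIRST[C]={a}

FIRST(S) = ["a", "d"]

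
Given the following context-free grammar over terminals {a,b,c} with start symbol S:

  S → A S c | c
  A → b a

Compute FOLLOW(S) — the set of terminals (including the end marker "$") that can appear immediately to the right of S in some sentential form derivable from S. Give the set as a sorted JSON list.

FIRST iteration:
iter 1:
  A via A→b a: +{b}
  S via S→A S c: +{b}
  S via S→c: +{c}
  FIRST[S]={b,c}  FIRST[A]={b}
iter 2: — fixpoint
  FIRST[S]={b,c}  FIRST[A]={b}

FOLLOW iteration:
seed FOLLOW(S) with $
pass 1:
  S→A S c: FOLLOW(A) ⊇ FIRST(S) = {b,c}; new: +{b,c}
  S→A S c: FOLLOW(S) ⊇ FIRST(c) = {c}; new: +{c}
  FOLLOW(S)={$,c}  FOLLOW(A)={b,c}
pass 2: — fixpoint
  FOLLOW(S)={$,c}  FOLLOW(A)={b,c}

FOLLOW(S) = ["$", "c"]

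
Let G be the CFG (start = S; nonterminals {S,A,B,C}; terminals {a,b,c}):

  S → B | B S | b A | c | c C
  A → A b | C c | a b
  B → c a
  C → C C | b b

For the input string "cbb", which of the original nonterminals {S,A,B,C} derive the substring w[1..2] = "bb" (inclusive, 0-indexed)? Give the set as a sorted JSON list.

Convert to CNF:
  S -> B S | T0 A | T1 C | T1 T2 | c
  A -> A T0 | C T1 | T2 T0
  B -> T1 T2
  C -> C C | T0 T0
  T0 -> b
  T1 -> c
  T2 -> a

CYK table (by increasing span) — only the sub-triangle for w[1..2]:
  [1..1]={T0}  "b"  orig:{}
  [2..2]={T0}  "b"  orig:{}
  [1..2]={C}  "bb"

Original NTs in T[1,2] deriving "bb": ["C"]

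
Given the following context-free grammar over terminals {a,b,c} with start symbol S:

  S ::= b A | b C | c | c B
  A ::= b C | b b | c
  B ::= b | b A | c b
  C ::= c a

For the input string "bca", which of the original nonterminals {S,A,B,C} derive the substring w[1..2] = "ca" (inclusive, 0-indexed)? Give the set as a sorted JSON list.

Convert to CNF:
  S -> T0 A | T0 C | T1 B | c
  A -> T0 C | T0 T0 | c
  B -> T0 A | T1 T0 | b
  C -> T1 T2
  T0 -> b
  T1 -> c
  T2 -> a

Fill CYK table bottom-up — only the sub-triangle for w[1..2]:
  [1..1]={A,S,T1}  "c"  orig:{A,S}
  [2..2]={T2}  "a"  orig:{}
  [1..2]={C}  "ca"

Original NTs in T[1,2] deriving "ca": ["C"]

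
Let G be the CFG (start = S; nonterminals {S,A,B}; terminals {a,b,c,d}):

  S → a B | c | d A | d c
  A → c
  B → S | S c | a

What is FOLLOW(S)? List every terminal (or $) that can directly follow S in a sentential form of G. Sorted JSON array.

Compute FIRST by fixpoint:
[1]
  A via A→c: +{c}
  B via B→a: +{a}
  S via S→a B: +{a}
  S via S→c: +{c}
  S via S→d A: +{d}
  S: {a,c,d}  A: {c}  B: {a}
[2]
  B via B→S: +{c,d}
  S: {a,c,d}  A: {c}  B: {a,c,d}
[3] done
  S: {a,c,d}  A: {c}  B: {a,c,d}

Compute FOLLOW by fixpoint:
initialize: $ ∈ FOLLOW(S)
pass 1:
  B→S c: FOLLOW(S) ⊇ FIRST(c) = {c}; new: +{c}
  S→a B: FOLLOW(B) ⊇ FOLLOW(S) ⊇ {$,c}; new: +{$,c}
  S→d A: FOLLOW(A) ⊇ FOLLOW(S) ⊇ {$,c}; new: +{$,c}
  S: {$,c}  A: {$,c}  B: {$,c}
pass 2: done
  S: {$,c}  A: {$,c}  B: {$,c}

FOLLOW(S) = ["$", "c"]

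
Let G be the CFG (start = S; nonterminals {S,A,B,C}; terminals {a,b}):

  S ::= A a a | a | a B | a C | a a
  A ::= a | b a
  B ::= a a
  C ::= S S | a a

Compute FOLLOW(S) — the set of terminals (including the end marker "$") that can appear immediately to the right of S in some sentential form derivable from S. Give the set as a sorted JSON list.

FIRST iteration:
round 1:
  A via A→a: +{a}
  A via A→b a: +{b}
  B via B→a a: +{a}
  C via C→a a: +{a}
  S via S→A a a: +{a,b}
  S: {a,b}  A: {a,b}  B: {a}  C: {a}
round 2:
  C via C→S S: +{b}
  S: {a,b}  A: {a,b}  B: {a}  C: {a,b}
round 3: — fixpoint
  S: {a,b}  A: {a,b}  B: {a}  C: {a,b}

FOLLOW iteration:
FOLLOW(S) := {$}
iter 1:
  C→S S: FOLLOW(S) ⊇ FIRST(S) = {a,b}; new: +{a,b}
  S→A a a: FOLLOW(A) ⊇ FIRST(a) = {a}; new: +{a}
  S→a B: FOLLOW(B) ⊇ FOLLOW(S) ⊇ {$,a,b}; new: +{$,a,b}
  S→a C: FOLLOW(C) ⊇ FOLLOW(S) ⊇ {$,a,b}; new: +{$,a,b}
  S: {$,a,b}  A: {a}  B: {$,a,b}  C: {$,a,b}
iter 2: done
  S: {$,a,b}  A: {a}  B: {$,a,b}  C: {$,a,b}

FOLLOW(S) = ["$", "a", "b"]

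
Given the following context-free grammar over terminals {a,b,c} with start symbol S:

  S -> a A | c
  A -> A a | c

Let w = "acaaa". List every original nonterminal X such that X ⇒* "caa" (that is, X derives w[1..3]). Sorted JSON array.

Convert to CNF:
  S -> T0 A | c
  A -> A T0 | c
  T0 -> a

CYK fill — only the sub-triangle for w[1..3]:
  [1..1]={A,S}  "c"
  [2..2]={T0}  "a"  orig:{}
  [3..3]={T0}  "a"  orig:{}
  [1..2]={A}  "ca"
  [2..3]=∅  "aa"
  [1..3]={A}  "caa"

Original NTs in T[1,3] deriving "caa": ["A"]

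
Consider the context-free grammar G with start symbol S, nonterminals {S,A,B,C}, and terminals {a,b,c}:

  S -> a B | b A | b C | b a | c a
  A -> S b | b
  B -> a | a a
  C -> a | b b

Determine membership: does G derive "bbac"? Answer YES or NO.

Convert to CNF:
  S -> T0 A | T0 C | T0 T1 | T1 B | T2 T1
  A -> S T0 | b
  B -> T1 T1 | a
  C -> T0 T0 | a
  T0 -> b
  T1 -> a
  T2 -> c

Fill CYK table bottom-up:
  T[0,0] 'b' = {A,T0}  orig:{A}
  T[1,1] 'b' = {A,T0}  orig:{A}
  T[2,2] 'a' = {B,C,T1}  orig:{B,C}
  T[3,3] 'c' = {T2}  orig:{}
  T[0,1] 'bb' = {C,S}
  T[1,2] 'ba' = {S}
  T[2,3] 'ac' = ∅
  T[0,2] 'bba' = ∅
  T[1,3] 'bac' = ∅
  T[0,3] 'bbac' = ∅

S ∉ T[0,3] ⇒ NO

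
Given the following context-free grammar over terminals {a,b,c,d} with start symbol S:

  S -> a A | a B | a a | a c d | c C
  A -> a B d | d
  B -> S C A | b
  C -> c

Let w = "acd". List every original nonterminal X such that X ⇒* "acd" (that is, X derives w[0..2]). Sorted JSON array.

Convert to CNF:
  S -> T0 A | T0 B | T0 T0 | T0 X5 | T2 C
  A -> T0 X3 | d
  B -> S X4 | b
  C -> c
  T0 -> a
  T1 -> d
  T2 -> c
  X3 -> B T1
  X4 -> C A
  X5 -> T2 T1

CYK fill, restricted to cells inside w[0..2]:
  T[0,0] 'a' = {T0}  orig:{}
  T[1,1] 'c' = {C,T2}  orig:{C}
  T[2,2] 'd' = {A,T1}  orig:{A}
  T[0,1] 'ac' = ∅
  T[1,2] 'cd' = {X4,X5}  orig:{}
  T[0,2] 'acd' = {S}

Original NTs in T[0,2] deriving "acd": ["S"]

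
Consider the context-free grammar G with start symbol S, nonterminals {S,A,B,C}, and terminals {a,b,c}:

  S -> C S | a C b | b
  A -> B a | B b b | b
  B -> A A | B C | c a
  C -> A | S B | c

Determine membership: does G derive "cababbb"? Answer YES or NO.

Convert to CNF:
  S -> C S | T0 X5 | b
  A -> B T0 | B X3 | b
  B -> A A | B C | T2 T0
  C -> B T0 | B X4 | S B | b | c
  T0 -> a
  T1 -> b
  T2 -> c
  X3 -> T1 T1
  X4 -> T1 T1
  X5 -> C T1

Fill CYK table bottom-up:
  T[0,0] 'c' = {C,T2}  orig:{C}
  T[1,1] 'a' = {T0}  orig:{}
  T[2,2] 'b' = {A,C,S,T1}  orig:{A,C,S}
  T[3,3] 'a' = {T0}  orig:{}
  T[4,4] 'b' = {A,C,S,T1}  orig:{A,C,S}
  T[5,5] 'b' = {A,C,S,T1}  orig:{A,C,S}
  T[6,6] 'b' = {A,C,S,T1}  orig:{A,C,S}
  T[0,1] 'ca' = {B}
  T[1,2] 'ab' = ∅
  T[2,3] 'ba' = ∅
  T[3,4] 'ab' = ∅
  T[4,5] 'bb' = {B,S,X3,X4,X5}  orig:{B,S}
  T[5,6] 'bb' = {B,S,X3,X4,X5}  orig:{B,S}
  T[0,2] 'cab' = {B}
  T[1,3] 'aba' = ∅
  T[2,4] 'bab' = ∅
  T[3,5] 'abb' = {S}
  T[4,6] 'bbb' = {B,C,S}
  T[0,3] 'caba' = {A,C}
  T[1,4] 'abab' = ∅
  T[2,5] 'babb' = {S}
  T[3,6] 'abbb' = ∅
  T[0,4] 'cabab' = {B,S,X5}  orig:{B,S}
  T[1,5] 'ababb' = ∅
  T[2,6] 'babbb' = ∅
  T[0,5] 'cababb' = {B,S}
  T[1,6] 'ababbb' = ∅
  T[0,6] 'cababbb' = {A,B,C,S}

S ∈ T[0,6] ⇒ YES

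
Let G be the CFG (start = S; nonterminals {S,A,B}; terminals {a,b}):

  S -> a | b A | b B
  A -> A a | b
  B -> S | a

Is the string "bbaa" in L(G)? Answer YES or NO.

CNF form of G:
  S -> T1 A | T1 B | a
  A -> A T0 | b
  B -> T1 A | T1 B | a
  T0 -> a
  T1 -> b

CYK table (by increasing span):
  cell(0,0) b: {A,T1}  orig:{A}
  cell(1,1) b: {A,T1}  orig:{A}
  cell(2,2) a: {B,S,T0}  orig:{B,S}
  cell(3,3) a: {B,S,T0}  orig:{B,S}
  cell(0,1) bb: {B,S}
  cell(1,2) ba: {A,B,S}
  cell(2,3) aa: ∅
  cell(0,2) bba: {B,S}
  cell(1,3) baa: {A}
  cell(0,3) bbaa: {B,S}

S ∈ T[0,3] ⇒ YES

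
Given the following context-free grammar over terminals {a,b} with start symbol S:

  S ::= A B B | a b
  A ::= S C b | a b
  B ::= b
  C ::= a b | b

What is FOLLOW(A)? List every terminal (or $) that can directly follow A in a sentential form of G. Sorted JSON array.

FIRST iteration:
pass 1:
  A via A→a b: +{a}
  B via B→b: +{b}
  C via C→a b: +{a}
  C via C→b: +{b}
  S via S→A B B: +{a}
  FIRST[S]={a}  FIRST[A]={a}  FIRST[B]={b}  FIRST[C]={a,b}
pass 2: (stable)
  FIRST[S]={a}  FIRST[A]={a}  FIRST[B]={b}  FIRST[C]={a,b}

Compute FOLLOW by fixpoint:
FOLLOW(S) := {$}
iter 1:
  A→S C b: FOLLOW(S) ⊇ FIRST(C) = {a,b}; new: +{a,b}
  A→S C b: FOLLOW(C) ⊇ FIRST(b) = {b}; new: +{b}
  S→A B B: FOLLOW(A) ⊇ FIRST(B) = {b}; new: +{b}
  S→A B B: FOLLOW(B) ⊇ FIRST(B) = {b}; new: +{b}
  S→A B B: FOLLOW(B) ⊇ FOLLOW(S) ⊇ {$,a,b}; new: +{$,a}
  FOLLOW[S]={$,a,b}  FOLLOW[A]={b}  FOLLOW[B]={$,a,b}  FOLLOW[C]={b}
iter 2: done
  FOLLOW[S]={$,a,b}  FOLLOW[A]={b}  FOLLOW[B]={$,a,b}  FOLLOW[C]={b}

FOLLOW(A) = ["b"]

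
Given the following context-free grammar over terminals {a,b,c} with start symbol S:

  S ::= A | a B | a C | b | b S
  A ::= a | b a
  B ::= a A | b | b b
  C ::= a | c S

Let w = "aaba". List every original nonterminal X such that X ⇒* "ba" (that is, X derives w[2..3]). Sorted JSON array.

Convert to CNF:
  S -> T0 S | T0 T1 | T1 B | T1 C | a | b
  A -> T0 T1 | a
  B -> T0 T0 | T1 A | b
  C -> T2 S | a
  T0 -> b
  T1 -> a
  T2 -> c

Fill CYK table bottom-up (cells [i..j] with 2 ≤ i ≤ j ≤ 3 only):
  [2..2]={B,S,T0}  "b"  orig:{B,S}
  [3..3]={A,C,S,T1}  "a"  orig:{A,C,S}
  [2..3]={A,S}  "ba"

Original NTs in T[2,3] deriving "ba": ["A", "S"]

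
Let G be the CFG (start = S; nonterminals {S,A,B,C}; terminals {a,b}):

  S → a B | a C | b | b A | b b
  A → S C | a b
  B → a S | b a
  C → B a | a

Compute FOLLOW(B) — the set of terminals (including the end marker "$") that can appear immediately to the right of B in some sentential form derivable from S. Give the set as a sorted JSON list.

FIRST sets, iterate to fixpoint:
round 1:
  A via A→a b: +{a}
  B via B→a S: +{a}
  B via B→b a: +{b}
  C via C→B a: +{a,b}
  S via S→a B: +{a}
  S via S→b: +{b}
  FIRST(S)={a,b}  FIRST(A)={a}  FIRST(B)={a,b}  FIRST(C)={a,b}
round 2:
  A via A→S C: +{b}
  FIRST(S)={a,b}  FIRST(A)={a,b}  FIRST(B)={a,b}  FIRST(C)={a,b}
round 3: done
  FIRST(S)={a,b}  FIRST(A)={a,b}  FIRST(B)={a,b}  FIRST(C)={a,b}

FOLLOW sets:
seed FOLLOW(S) with $
iter 1:
  A→S C: FOLLOW(S) ⊇ FIRST(C) = {a,b}; new: +{a,b}
  C→B a: FOLLOW(B) ⊇ FIRST(a) = {a}; new: +{a}
  S→a B: FOLLOW(B) ⊇ FOLLOW(S) ⊇ {$,a,b}; new: +{$,b}
  S→a C: FOLLOW(C) ⊇ FOLLOW(S) ⊇ {$,a,b}; new: +{$,a,b}
  S→b A: FOLLOW(A) ⊇ FOLLOW(S) ⊇ {$,a,b}; new: +{$,a,b}
  S: {$,a,b}  A: {$,a,b}  B: {$,a,b}  C: {$,a,b}
iter 2: (no change)
  S: {$,a,b}  A: {$,a,b}  B: {$,a,b}  C: {$,a,b}

FOLLOW(B) = ["$", "a", "b"]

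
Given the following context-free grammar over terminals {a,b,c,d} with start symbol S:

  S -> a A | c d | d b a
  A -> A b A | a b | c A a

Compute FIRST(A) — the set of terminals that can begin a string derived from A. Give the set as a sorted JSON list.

Compute FIRST by fixpoint:
round 1:
  A via A→a b: +{a}
  A via A→c A a: +{c}
  S via S→a A: +{a}
  S via S→c d: +{c}
  S via S→d b a: +{d}
  FIRST(S)={a,c,d}  FIRST(A)={a,c}
round 2: (stable)
  FIRST(S)={a,c,d}  FIRST(A)={a,c}

FIRST(A) = ["a", "c"]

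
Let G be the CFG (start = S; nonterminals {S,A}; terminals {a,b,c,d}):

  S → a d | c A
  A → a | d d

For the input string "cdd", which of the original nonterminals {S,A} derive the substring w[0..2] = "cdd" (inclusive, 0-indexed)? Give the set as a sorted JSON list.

Convert to CNF:
  S -> T1 T0 | T2 A
  A -> T0 T0 | a
  T0 -> d
  T1 -> a
  T2 -> c

CYK fill — only the sub-triangle for w[0..2]:
  T[0,0] 'c' = {T2}  orig:{}
  T[1,1] 'd' = {T0}  orig:{}
  T[2,2] 'd' = {T0}  orig:{}
  T[0,1] 'cd' = ∅
  T[1,2] 'dd' = {A}
  T[0,2] 'cdd' = {S}

Original NTs in T[0,2] deriving "cdd": ["S"]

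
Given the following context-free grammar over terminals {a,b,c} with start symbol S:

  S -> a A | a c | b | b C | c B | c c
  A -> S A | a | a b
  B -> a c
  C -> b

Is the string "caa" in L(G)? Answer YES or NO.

CNF form of G:
  S -> T0 A | T0 T2 | T1 C | T2 B | T2 T2 | b
  A -> S A | T0 T1 | a
  B -> T0 T2
  C -> b
  T0 -> a
  T1 -> b
  T2 -> c

CYK table (by increasing span):
  cell(0,0) c: {T2}  orig:{}
  cell(1,1) a: {A,T0}  orig:{A}
  cell(2,2) a: {A,T0}  orig:{A}
  cell(0,1) ca: ∅
  cell(1,2) aa: {S}
  cell(0,2) caa: ∅

S ∉ T[0,2] ⇒ NO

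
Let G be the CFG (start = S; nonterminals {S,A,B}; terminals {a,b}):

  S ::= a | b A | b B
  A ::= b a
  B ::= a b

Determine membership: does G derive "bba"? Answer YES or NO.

Convert to CNF:
  S -> T0 A | T0 B | a
  A -> T0 T1
  B -> T1 T0
  T0 -> b
  T1 -> a

CYK fill:
  T[0,0] 'b' = {T0}  orig:{}
  T[1,1] 'b' = {T0}  orig:{}
  T[2,2] 'a' = {S,T1}  orig:{S}
  T[0,1] 'bb' = ∅
  T[1,2] 'ba' = {A}
  T[0,2] 'bba' = {S}

S ∈ T[0,2] ⇒ YES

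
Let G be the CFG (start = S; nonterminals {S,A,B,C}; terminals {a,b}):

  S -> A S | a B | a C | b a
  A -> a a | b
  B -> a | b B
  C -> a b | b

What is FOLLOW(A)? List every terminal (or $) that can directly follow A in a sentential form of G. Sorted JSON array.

Compute FIRST by fixpoint:
pass 1:
  A via A→a a: +{a}
  A via A→b: +{b}
  B via B→a: +{a}
  B via B→b B: +{b}
  C via C→a b: +{a}
  C via C→b: +{b}
  S via S→A S: +{a,b}
  S: {a,b}  A: {a,b}  B: {a,b}  C: {a,b}
pass 2: (stable)
  S: {a,b}  A: {a,b}  B: {a,b}  C: {a,b}

FOLLOW iteration:
FOLLOW(S) := {$}
iter 1:
  S→A S: FOLLOW(A) ⊇ FIRST(S) = {a,b}; new: +{a,b}
  S→a B: FOLLOW(B) ⊇ FOLLOW(S) ⊇ {$}; new: +{$}
  S→a C: FOLLOW(C) ⊇ FOLLOW(S) ⊇ {$}; new: +{$}
  FOLLOW(S)={$}  FOLLOW(A)={a,b}  FOLLOW(B)={$}  FOLLOW(C)={$}
iter 2: done
  FOLLOW(S)={$}  FOLLOW(A)={a,b}  FOLLOW(B)={$}  FOLLOW(C)={$}

FOLLOW(A) = ["a", "b"]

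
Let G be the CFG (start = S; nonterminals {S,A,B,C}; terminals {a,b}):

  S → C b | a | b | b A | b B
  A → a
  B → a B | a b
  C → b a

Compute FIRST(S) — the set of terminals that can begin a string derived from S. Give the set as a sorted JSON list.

Compute FIRST by fixpoint:
pass 1:
  A via A→a: +{a}
  B via B→a B: +{a}
  C via C→b a: +{b}
  S via S→C b: +{b}
  S via S→a: +{a}
  FIRST(S)={a,b}  FIRST(A)={a}  FIRST(B)={a}  FIRST(C)={b}
pass 2: (no change)
  FIRST(S)={a,b}  FIRST(A)={a}  FIRST(B)={a}  FIRST(C)={b}

FIRST(S) = ["a", "b"]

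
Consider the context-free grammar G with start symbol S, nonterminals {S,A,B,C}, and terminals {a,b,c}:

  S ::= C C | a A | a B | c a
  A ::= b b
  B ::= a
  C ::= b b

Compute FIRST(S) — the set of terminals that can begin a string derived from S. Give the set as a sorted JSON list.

Compute FIRST by fixpoint:
pass 1:
  A via A→b b: +{b}
  B via B→a: +{a}
  C via C→b b: +{b}
  S via S→C C: +{b}
  S via S→a A: +{a}
  S via S→c a: +{c}
  FIRST[S]={a,b,c}  FIRST[A]={b}  FIRST[B]={a}  FIRST[C]={b}
pass 2: (stable)
  FIRST[S]={a,b,c}  FIRST[A]={b}  FIRST[B]={a}  FIRST[C]={b}

FIRST(S) = ["a", "b", "c"]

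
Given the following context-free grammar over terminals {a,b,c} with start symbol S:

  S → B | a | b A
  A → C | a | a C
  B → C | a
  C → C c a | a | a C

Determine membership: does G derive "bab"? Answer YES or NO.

CNF form of G:
  S -> C X6 | T1 C | T2 A | a
  A -> C X3 | T1 C | a
  B -> C X4 | T1 C | a
  C -> C X5 | T1 C | a
  T0 -> c
  T1 -> a
  T2 -> b
  X3 -> T0 T1
  X4 -> T0 T1
  X5 -> T0 T1
  X6 -> T0 T1

CYK table (by increasing span):
  T[0,0] 'b' = {T2}  orig:{}
  T[1,1] 'a' = {A,B,C,S,T1}  orig:{A,B,C,S}
  T[2,2] 'b' = {T2}  orig:{}
  T[0,1] 'ba' = {S}
  T[1,2] 'ab' = ∅
  T[0,2] 'bab' = ∅

S ∉ T[0,2] ⇒ NO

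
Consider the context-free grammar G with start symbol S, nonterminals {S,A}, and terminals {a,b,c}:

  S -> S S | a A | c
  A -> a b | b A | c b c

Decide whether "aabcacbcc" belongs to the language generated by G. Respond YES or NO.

Convert to CNF:
  S -> S S | T0 A | c
  A -> T0 T1 | T1 A | T2 X3
  T0 -> a
  T1 -> b
  T2 -> c
  X3 -> T1 T2

CYK table (by increasing span):
  [0..0]={T0}  "a"  orig:{}
  [1..1]={T0}  "a"  orig:{}
  [2..2]={T1}  "b"  orig:{}
  [3..3]={S,T2}  "c"  orig:{S}
  [4..4]={T0}  "a"  orig:{}
  [5..5]={S,T2}  "c"  orig:{S}
  [6..6]={T1}  "b"  orig:{}
  [7..7]={S,T2}  "c"  orig:{S}
  [8..8]={S,T2}  "c"  orig:{S}
  [0..1]=∅  "aa"
  [1..2]={A}  "ab"
  [2..3]={X3}  "bc"  orig:{}
  [3..4]=∅  "ca"
  [4..5]=∅  "ac"
  [5..6]=∅  "cb"
  [6..7]={X3}  "bc"  orig:{}
  [7..8]={S}  "cc"
  [0..2]={S}  "aab"
  [1..3]=∅  "abc"
  [2..4]=∅  "bca"
  [3..5]=∅  "cac"
  [4..6]=∅  "acb"
  [5..7]={A}  "cbc"
  [6..8]=∅  "bcc"
  [0..3]={S}  "aabc"
  [1..4]=∅  "abca"
  [2..5]=∅  "bcac"
  [3..6]=∅  "cacb"
  [4..7]={S}  "acbc"
  [5..8]=∅  "cbcc"
  [0..4]=∅  "aabca"
  [1..5]=∅  "abcac"
  [2..6]=∅  "bcacb"
  [3..7]={S}  "cacbc"
  [4..8]={S}  "acbcc"
  [0..5]=∅  "aabcac"
  [1..6]=∅  "abcacb"
  [2..7]=∅  "bcacbc"
  [3..8]={S}  "cacbcc"
  [0..6]=∅  "aabcacb"
  [1..7]=∅  "abcacbc"
  [2..8]=∅  "bcacbcc"
  [0..7]={S}  "aabcacbc"
  [1..8]=∅  "abcacbcc"
  [0..8]={S}  "aabcacbcc"

S ∈ T[0,8] ⇒ YES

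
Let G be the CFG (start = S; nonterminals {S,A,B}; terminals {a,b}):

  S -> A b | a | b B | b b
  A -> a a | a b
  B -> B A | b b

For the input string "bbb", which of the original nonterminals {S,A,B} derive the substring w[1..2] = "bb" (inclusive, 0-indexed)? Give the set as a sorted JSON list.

CNF form of G:
  S -> A T1 | T1 B | T1 T1 | a
  A -> T0 T0 | T0 T1
  B -> B A | T1 T1
  T0 -> a
  T1 -> b

Fill CYK table bottom-up (cells [i..j] with 1 ≤ i ≤ j ≤ 2 only):
  T[1,1] 'b' = {T1}  orig:{}
  T[2,2] 'b' = {T1}  orig:{}
  T[1,2] 'bb' = {B,S}

Original NTs in T[1,2] deriving "bb": ["B", "S"]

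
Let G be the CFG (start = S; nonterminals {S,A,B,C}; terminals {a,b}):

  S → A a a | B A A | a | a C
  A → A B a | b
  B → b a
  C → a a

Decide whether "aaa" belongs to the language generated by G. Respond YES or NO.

Convert to CNF:
  S -> A X3 | B X4 | T0 C | a
  A -> A X2 | b
  B -> T1 T0
  C -> T0 T0
  T0 -> a
  T1 -> b
  X2 -> B T0
  X3 -> T0 T0
  X4 -> A A

Fill CYK table bottom-up:
  [0..0]={S,T0}  "a"  orig:{S}
  [1..1]={S,T0}  "a"  orig:{S}
  [2..2]={S,T0}  "a"  orig:{S}
  [0..1]={C,X3}  "aa"  orig:{C}
  [1..2]={C,X3}  "aa"  orig:{C}
  [0..2]={S}  "aaa"

S ∈ T[0,2] ⇒ YES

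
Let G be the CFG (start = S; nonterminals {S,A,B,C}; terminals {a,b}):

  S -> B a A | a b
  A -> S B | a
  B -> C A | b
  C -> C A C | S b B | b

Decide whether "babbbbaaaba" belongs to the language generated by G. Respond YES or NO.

CNF form of G:
  S -> B X4 | T1 T0
  A -> S B | a
  B -> C A | b
  C -> C X2 | S X3 | b
  T0 -> b
  T1 -> a
  X2 -> A C
  X3 -> T0 B
  X4 -> T1 A

Fill CYK table bottom-up:
  T[0,0] 'b' = {B,C,T0}  orig:{B,C}
  T[1,1] 'a' = {A,T1}  orig:{A}
  T[2,2] 'b' = {B,C,T0}  orig:{B,C}
  T[3,3] 'b' = {B,C,T0}  orig:{B,C}
  T[4,4] 'b' = {B,C,T0}  orig:{B,C}
  T[5,5] 'b' = {B,C,T0}  orig:{B,C}
  T[6,6] 'a' = {A,T1}  orig:{A}
  T[7,7] 'a' = {A,T1}  orig:{A}
  T[8,8] 'a' = {A,T1}  orig:{A}
  T[9,9] 'b' = {B,C,T0}  orig:{B,C}
  T[10,10] 'a' = {A,T1}  orig:{A}
  T[0,1] 'ba' = {B}
  T[1,2] 'ab' = {S,X2}  orig:{S}
  T[2,3] 'bb' = {X3}  orig:{}
  T[3,4] 'bb' = {X3}  orig:{}
  T[4,5] 'bb' = {X3}  orig:{}
  T[5,6] 'ba' = {B}
  T[6,7] 'aa' = {X4}  orig:{}
  T[7,8] 'aa' = {X4}  orig:{}
  T[8,9] 'ab' = {S,X2}  orig:{S}
  T[9,10] 'ba' = {B}
  T[0,2] 'bab' = {C}
  T[1,3] 'abb' = {A}
  T[2,4] 'bbb' = ∅
  T[3,5] 'bbb' = ∅
  T[4,6] 'bba' = {X3}  orig:{}
  T[5,7] 'baa' = {S}
  T[6,8] 'aaa' = ∅
  T[7,9] 'aab' = ∅
  T[8,10] 'aba' = ∅
  T[0,3] 'babb' = {B}
  T[1,4] 'abbb' = {C,X2}  orig:{C}
  T[2,5] 'bbbb' = ∅
  T[3,6] 'bbba' = ∅
  T[4,7] 'bbaa' = ∅
  T[5,8] 'baaa' = {S}
  T[6,9] 'aaab' = ∅
  T[7,10] 'aaba' = ∅
  T[0,4] 'babbb' = {C}
  T[1,5] 'abbbb' = ∅
  T[2,6] 'bbbba' = ∅
  T[3,7] 'bbbaa' = ∅
  T[4,8] 'bbaaa' = ∅
  T[5,9] 'baaab' = {A}
  T[6,10] 'aaaba' = ∅
  T[0,5] 'babbbb' = ∅
  T[1,6] 'abbbba' = ∅
  T[2,7] 'bbbbaa' = ∅
  T[3,8] 'bbbaaa' = ∅
  T[4,9] 'bbaaab' = {B}
  T[5,10] 'baaaba' = {A}
  T[0,6] 'babbbba' = ∅
  T[1,7] 'abbbbaa' = ∅
  T[2,8] 'bbbbaaa' = ∅
  T[3,9] 'bbbaaab' = {X3}  orig:{}
  T[4,10] 'bbaaaba' = {B}
  T[0,7] 'babbbbaa' = ∅
  T[1,8] 'abbbbaaa' = ∅
  T[2,9] 'bbbbaaab' = ∅
  T[3,10] 'bbbaaaba' = {X3}  orig:{}
  T[0,8] 'babbbbaaa' = ∅
  T[1,9] 'abbbbaaab' = {B,C}
  T[2,10] 'bbbbaaaba' = ∅
  T[0,9] 'babbbbaaab' = {B,X3}  orig:{B}
  T[1,10] 'abbbbaaaba' = {B,C}
  T[0,10] 'babbbbaaaba' = {B,X3}  orig:{B}

S ∉ T[0,10] ⇒ NO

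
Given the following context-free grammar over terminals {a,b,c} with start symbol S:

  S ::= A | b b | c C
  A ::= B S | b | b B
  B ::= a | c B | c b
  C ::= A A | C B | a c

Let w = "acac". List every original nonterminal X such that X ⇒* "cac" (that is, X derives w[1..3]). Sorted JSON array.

Convert to CNF:
  S -> B S | T0 B | T0 T0 | T1 C | b
  A -> B S | T0 B | b
  B -> T1 B | T1 T0 | a
  C -> A A | C B | T2 T1
  T0 -> b
  T1 -> c
  T2 -> a

Fill CYK table bottom-up (cells [i..j] with 1 ≤ i ≤ j ≤ 3 only):
  [1..1]={T1}  "c"  orig:{}
  [2..2]={B,T2}  "a"  orig:{B}
  [3..3]={T1}  "c"  orig:{}
  [1..2]={B}  "ca"
  [2..3]={C}  "ac"
  [1..3]={S}  "cac"

Original NTs in T[1,3] deriving "cac": ["S"]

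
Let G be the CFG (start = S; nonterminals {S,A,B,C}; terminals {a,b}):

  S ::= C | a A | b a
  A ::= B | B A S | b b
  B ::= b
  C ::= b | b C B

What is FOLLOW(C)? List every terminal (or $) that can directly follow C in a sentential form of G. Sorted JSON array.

FIRST sets, iterate to fixpoint:
pass 1:
  A via A→b b: +{b}
  B via B→b: +{b}
  C via C→b: +{b}
  S via S→C: +{b}
  S via S→a A: +{a}
  FIRST(S)={a,b}  FIRST(A)={b}  FIRST(B)={b}  FIRST(C)={b}
pass 2: — fixpoint
  FIRST(S)={a,b}  FIRST(A)={b}  FIRST(B)={b}  FIRST(C)={b}

FOLLOW iteration:
seed FOLLOW(S) with $
round 1:
  A→B A S: FOLLOW(B) ⊇ FIRST(A) = {b}; new: +{b}
  A→B A S: FOLLOW(A) ⊇ FIRST(S) = {a,b}; new: +{a,b}
  A→B A S: FOLLOW(S) ⊇ FOLLOW(A) ⊇ {a,b}; new: +{a,b}
  C→b C B: FOLLOW(C) ⊇ FIRST(B) = {b}; new: +{b}
  S→C: FOLLOW(C) ⊇ FOLLOW(S) ⊇ {$,a,b}; new: +{$,a}
  S→a A: FOLLOW(A) ⊇ FOLLOW(S) ⊇ {$,a,b}; new: +{$}
  FOLLOW(S)={$,a,b}  FOLLOW(A)={$,a,b}  FOLLOW(B)={b}  FOLLOW(C)={$,a,b}
round 2:
  A→B: FOLLOW(B) ⊇ FOLLOW(A) ⊇ {$,a,b}; new: +{$,a}
  FOLLOW(S)={$,a,b}  FOLLOW(A)={$,a,b}  FOLLOW(B)={$,a,b}  FOLLOW(C)={$,a,b}
round 3: — fixpoint
  FOLLOW(S)={$,a,b}  FOLLOW(A)={$,a,b}  FOLLOW(B)={$,a,b}  FOLLOW(C)={$,a,b}

FOLLOW(C) = ["$", "a", "b"]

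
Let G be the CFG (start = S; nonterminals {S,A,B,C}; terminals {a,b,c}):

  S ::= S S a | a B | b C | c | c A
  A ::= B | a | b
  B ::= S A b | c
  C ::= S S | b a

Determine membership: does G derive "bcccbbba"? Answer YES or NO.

Convert to CNF:
  S -> S X5 | T0 C | T1 B | T2 A | c
  A -> S X3 | a | b | c
  B -> S X4 | c
  C -> S S | T0 T1
  T0 -> b
  T1 -> a
  T2 -> c
  X3 -> A T0
  X4 -> A T0
  X5 -> S T1

Fill CYK table bottom-up:
  cell(0,0) b: {A,T0}  orig:{A}
  cell(1,1) c: {A,B,S,T2}  orig:{A,B,S}
  cell(2,2) c: {A,B,S,T2}  orig:{A,B,S}
  cell(3,3) c: {A,B,S,T2}  orig:{A,B,S}
  cell(4,4) b: {A,T0}  orig:{A}
  cell(5,5) b: {A,T0}  orig:{A}
  cell(6,6) b: {A,T0}  orig:{A}
  cell(7,7) a: {A,T1}  orig:{A}
  cell(0,1) bc: ∅
  cell(1,2) cc: {C,S}
  cell(2,3) cc: {C,S}
  cell(3,4) cb: {S,X3,X4}  orig:{S}
  cell(4,5) bb: {X3,X4}  orig:{}
  cell(5,6) bb: {X3,X4}  orig:{}
  cell(6,7) ba: {C}
  cell(0,2) bcc: {S}
  cell(1,3) ccc: {C}
  cell(2,4) ccb: {A,B,C}
  cell(3,5) cbb: {A,B}
  cell(4,6) bbb: ∅
  cell(5,7) bba: {S}
  cell(0,3) bccc: {C,S}
  cell(1,4) cccb: {A,B,C,S}
  cell(2,5) ccbb: {A,B,S,X3,X4}  orig:{A,B,S}
  cell(3,6) cbbb: {A,B,X3,X4}  orig:{A,B}
  cell(4,7) bbba: ∅
  cell(0,4) bcccb: {A,B,C,S}
  cell(1,5) cccbb: {A,B,C,S,X3,X4}  orig:{A,B,C,S}
  cell(2,6) ccbbb: {A,B,S,X3,X4}  orig:{A,B,S}
  cell(3,7) cbbba: {C}
  cell(0,5) bcccbb: {A,B,S,X3,X4}  orig:{A,B,S}
  cell(1,6) cccbbb: {A,B,C,S,X3,X4}  orig:{A,B,C,S}
  cell(2,7) ccbbba: {X5}  orig:{}
  cell(0,6) bcccbbb: {A,B,S,X3,X4}  orig:{A,B,S}
  cell(1,7) cccbbba: {C,S,X5}  orig:{C,S}
  cell(0,7) bcccbbba: {C,S,X5}  orig:{C,S}

S ∈ T[0,7] ⇒ YES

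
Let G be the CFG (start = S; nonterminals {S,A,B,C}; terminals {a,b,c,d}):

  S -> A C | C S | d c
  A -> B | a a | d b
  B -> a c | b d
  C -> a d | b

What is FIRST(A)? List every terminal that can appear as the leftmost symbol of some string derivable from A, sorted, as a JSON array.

Compute FIRST by fixpoint:
iter 1:
  A via A→a a: +{a}
  A via A→d b: +{d}
  B via B→a c: +{a}
  B via B→b d: +{b}
  C via C→a d: +{a}
  C via C→b: +{b}
  S via S→A C: +{a,d}
  S via S→C S: +{b}
  S: {a,b,d}  A: {a,d}  B: {a,b}  C: {a,b}
iter 2:
  A via A→B: +{b}
  S: {a,b,d}  A: {a,b,d}  B: {a,b}  C: {a,b}
iter 3: (stable)
  S: {a,b,d}  A: {a,b,d}  B: {a,b}  C: {a,b}

FIRST(A) = ["a", "b", "d"]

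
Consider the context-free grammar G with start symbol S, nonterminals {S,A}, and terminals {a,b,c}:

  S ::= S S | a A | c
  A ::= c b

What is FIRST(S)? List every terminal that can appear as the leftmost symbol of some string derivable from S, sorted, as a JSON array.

FIRST iteration:
iter 1:
  A via A→c b: +{c}
  S via S→a A: +{a}
  S via S→c: +{c}
  S: {a,c}  A: {c}
iter 2: (stable)
  S: {a,c}  A: {c}

FIRST(S) = ["a", "c"]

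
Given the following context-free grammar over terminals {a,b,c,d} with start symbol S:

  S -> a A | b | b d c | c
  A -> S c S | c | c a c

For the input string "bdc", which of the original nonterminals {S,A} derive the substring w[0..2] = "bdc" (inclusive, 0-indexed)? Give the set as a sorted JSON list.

CNF form of G:
  S -> T1 A | T2 X6 | b | c
  A -> S X4 | T0 X5 | c
  T0 -> c
  T1 -> a
  T2 -> b
  T3 -> d
  X4 -> T0 S
  X5 -> T1 T0
  X6 -> T3 T0

CYK table (by increasing span), restricted to cells inside w[0..2]:
  [0..0]={S,T2}  "b"  orig:{S}
  [1..1]={T3}  "d"  orig:{}
  [2..2]={A,S,T0}  "c"  orig:{A,S}
  [0..1]=∅  "bd"
  [1..2]={X6}  "dc"  orig:{}
  [0..2]={S}  "bdc"

Original NTs in T[0,2] deriving "bdc": ["S"]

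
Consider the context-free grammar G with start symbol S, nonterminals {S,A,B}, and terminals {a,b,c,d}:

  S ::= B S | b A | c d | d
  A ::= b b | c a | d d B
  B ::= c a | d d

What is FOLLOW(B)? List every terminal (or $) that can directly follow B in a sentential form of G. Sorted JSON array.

Compute FIRST by fixpoint:
round 1:
  A via A→b b: +{b}
  A via A→c a: +{c}
  A via A→d d B: +{d}
  B via B→c a: +{c}
  B via B→d d: +{d}
  S via S→B S: +{c,d}
  S via S→b A: +{b}
  FIRST[S]={b,c,d}  FIRST[A]={b,c,d}  FIRST[B]={c,d}
round 2: — fixpoint
  FIRST[S]={b,c,d}  FIRST[A]={b,c,d}  FIRST[B]={c,d}

FOLLOW sets:
initialize: $ ∈ FOLLOW(S)
iter 1:
  S→B S: FOLLOW(B) ⊇ FIRST(S) = {b,c,d}; new: +{b,c,d}
  S→b A: FOLLOW(A) ⊇ FOLLOW(S) ⊇ {$}; new: +{$}
  S: {$}  A: {$}  B: {b,c,d}
iter 2:
  A→d d B: FOLLOW(B) ⊇ FOLLOW(A) ⊇ {$}; new: +{$}
  S: {$}  A: {$}  B: {$,b,c,d}
iter 3: done
  S: {$}  A: {$}  B: {$,b,c,d}

FOLLOW(B) = ["$", "b", "c", "d"]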